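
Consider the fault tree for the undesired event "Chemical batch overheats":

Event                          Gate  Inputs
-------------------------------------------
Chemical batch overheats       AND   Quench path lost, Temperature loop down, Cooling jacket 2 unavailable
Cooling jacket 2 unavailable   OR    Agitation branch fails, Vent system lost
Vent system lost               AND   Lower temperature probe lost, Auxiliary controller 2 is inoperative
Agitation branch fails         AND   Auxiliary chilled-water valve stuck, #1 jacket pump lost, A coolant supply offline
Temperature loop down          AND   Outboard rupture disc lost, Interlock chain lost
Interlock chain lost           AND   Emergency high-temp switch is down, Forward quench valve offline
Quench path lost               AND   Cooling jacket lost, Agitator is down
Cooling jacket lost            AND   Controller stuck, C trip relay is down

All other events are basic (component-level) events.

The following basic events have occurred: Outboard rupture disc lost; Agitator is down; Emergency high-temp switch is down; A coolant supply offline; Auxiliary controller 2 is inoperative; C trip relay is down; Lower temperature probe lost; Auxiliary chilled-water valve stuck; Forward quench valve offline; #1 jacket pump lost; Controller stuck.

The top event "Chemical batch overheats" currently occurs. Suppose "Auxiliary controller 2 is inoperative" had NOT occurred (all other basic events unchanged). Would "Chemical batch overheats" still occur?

Counterfactual: set "Auxiliary controller 2 is inoperative" to not occurred.
Cooling jacket lost [AND]: Controller stuck=occurs, C trip relay is down=occurs → all inputs occur → occurs.
Quench path lost [AND]: Cooling jacket lost=occurs, Agitator is down=occurs → all inputs occur → occurs.
Interlock chain lost [AND]: Emergency high-temp switch is down=occurs, Forward quench valve offline=occurs → all inputs occur → occurs.
Temperature loop down [AND]: Outboard rupture disc lost=occurs, Interlock chain lost=occurs → all inputs occur → occurs.
Agitation branch fails [AND]: Auxiliary chilled-water valve stuck=occurs, #1 jacket pump lost=occurs, A coolant supply offline=occurs → all inputs occur → occurs.
Vent system lost [AND]: Lower temperature probe lost=occurs, Auxiliary controller 2 is inoperative=not → not all inputs occur → does not occur.
Cooling jacket 2 unavailable [OR]: Agitation branch fails=occurs, Vent system lost=not → at least one input occurs → occurs.
Chemical batch overheats [AND]: Quench path lost=occurs, Temperature loop down=occurs, Cooling jacket 2 unavailable=occurs → all inputs occur → occurs.

Yes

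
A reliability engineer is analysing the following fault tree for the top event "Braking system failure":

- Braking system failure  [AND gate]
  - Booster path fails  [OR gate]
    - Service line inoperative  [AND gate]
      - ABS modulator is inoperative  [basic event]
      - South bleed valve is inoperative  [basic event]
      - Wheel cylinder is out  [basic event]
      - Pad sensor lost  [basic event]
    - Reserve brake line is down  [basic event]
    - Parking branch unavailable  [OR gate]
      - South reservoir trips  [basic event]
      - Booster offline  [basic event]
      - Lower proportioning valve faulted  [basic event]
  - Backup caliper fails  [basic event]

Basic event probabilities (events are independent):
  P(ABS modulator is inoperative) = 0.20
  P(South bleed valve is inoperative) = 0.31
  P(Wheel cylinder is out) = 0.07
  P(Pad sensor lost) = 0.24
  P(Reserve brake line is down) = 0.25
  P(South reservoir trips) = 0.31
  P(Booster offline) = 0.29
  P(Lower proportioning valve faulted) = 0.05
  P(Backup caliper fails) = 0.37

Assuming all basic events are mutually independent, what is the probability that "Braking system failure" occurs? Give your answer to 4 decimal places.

P(Service line inoperative) [AND] = 0.20 × 0.31 × 0.07 × 0.24 = 0.001042
P(Parking branch unavailable) [OR] = 1 − (1−0.31) × (1−0.29) × (1−0.05) = 0.534595
P(Booster path fails) [OR] = 1 − (1−0.001042) × (1−0.25) × (1−0.534595) = 0.651310
P(Braking system failure) [AND] = 0.651310 × 0.37 = 0.240985
Rounded to 4 decimal places: P(Braking system failure) ≈ 0.2410.

0.2410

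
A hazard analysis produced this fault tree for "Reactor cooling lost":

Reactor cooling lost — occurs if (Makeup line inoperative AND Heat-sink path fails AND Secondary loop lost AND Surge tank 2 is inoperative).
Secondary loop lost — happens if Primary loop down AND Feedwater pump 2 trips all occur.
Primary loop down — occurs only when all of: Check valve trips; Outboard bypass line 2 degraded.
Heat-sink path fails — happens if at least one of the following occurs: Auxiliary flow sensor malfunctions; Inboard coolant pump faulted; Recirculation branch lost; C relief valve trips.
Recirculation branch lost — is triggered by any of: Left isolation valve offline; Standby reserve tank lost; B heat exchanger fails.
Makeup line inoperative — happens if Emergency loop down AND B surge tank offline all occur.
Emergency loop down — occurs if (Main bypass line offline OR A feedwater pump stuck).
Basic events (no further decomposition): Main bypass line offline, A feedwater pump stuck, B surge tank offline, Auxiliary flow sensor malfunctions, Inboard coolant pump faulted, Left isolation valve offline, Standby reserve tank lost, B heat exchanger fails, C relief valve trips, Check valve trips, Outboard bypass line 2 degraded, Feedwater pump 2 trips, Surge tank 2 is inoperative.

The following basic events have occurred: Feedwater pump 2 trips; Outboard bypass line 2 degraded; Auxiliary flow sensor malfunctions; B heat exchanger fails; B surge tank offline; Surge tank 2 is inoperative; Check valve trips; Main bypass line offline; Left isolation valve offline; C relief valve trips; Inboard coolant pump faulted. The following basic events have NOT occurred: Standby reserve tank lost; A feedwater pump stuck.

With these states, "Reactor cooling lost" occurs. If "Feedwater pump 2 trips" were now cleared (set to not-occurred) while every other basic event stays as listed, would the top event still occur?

No

Counterfactual: set "Feedwater pump 2 trips" to not occurred.
Emergency loop down [OR]: Main bypass line offline=occurs, A feedwater pump stuck=not → at least one input occurs → occurs.
Makeup line inoperative [AND]: Emergency loop down=occurs, B surge tank offline=occurs → all inputs occur → occurs.
Recirculation branch lost [OR]: Left isolation valve offline=occurs, Standby reserve tank lost=not, B heat exchanger fails=occurs → at least one input occurs → occurs.
Heat-sink path fails [OR]: Auxiliary flow sensor malfunctions=occurs, Inboard coolant pump faulted=occurs, Recirculation branch lost=occurs, C relief valve trips=occurs → at least one input occurs → occurs.
Primary loop down [AND]: Check valve trips=occurs, Outboard bypass line 2 degraded=occurs → all inputs occur → occurs.
Secondary loop lost [AND]: Primary loop down=occurs, Feedwater pump 2 trips=not → not all inputs occur → does not occur.
Reactor cooling lost [AND]: Makeup line inoperative=occurs, Heat-sink path fails=occurs, Secondary loop lost=not, Surge tank 2 is inoperative=occurs → not all inputs occur → does not occur.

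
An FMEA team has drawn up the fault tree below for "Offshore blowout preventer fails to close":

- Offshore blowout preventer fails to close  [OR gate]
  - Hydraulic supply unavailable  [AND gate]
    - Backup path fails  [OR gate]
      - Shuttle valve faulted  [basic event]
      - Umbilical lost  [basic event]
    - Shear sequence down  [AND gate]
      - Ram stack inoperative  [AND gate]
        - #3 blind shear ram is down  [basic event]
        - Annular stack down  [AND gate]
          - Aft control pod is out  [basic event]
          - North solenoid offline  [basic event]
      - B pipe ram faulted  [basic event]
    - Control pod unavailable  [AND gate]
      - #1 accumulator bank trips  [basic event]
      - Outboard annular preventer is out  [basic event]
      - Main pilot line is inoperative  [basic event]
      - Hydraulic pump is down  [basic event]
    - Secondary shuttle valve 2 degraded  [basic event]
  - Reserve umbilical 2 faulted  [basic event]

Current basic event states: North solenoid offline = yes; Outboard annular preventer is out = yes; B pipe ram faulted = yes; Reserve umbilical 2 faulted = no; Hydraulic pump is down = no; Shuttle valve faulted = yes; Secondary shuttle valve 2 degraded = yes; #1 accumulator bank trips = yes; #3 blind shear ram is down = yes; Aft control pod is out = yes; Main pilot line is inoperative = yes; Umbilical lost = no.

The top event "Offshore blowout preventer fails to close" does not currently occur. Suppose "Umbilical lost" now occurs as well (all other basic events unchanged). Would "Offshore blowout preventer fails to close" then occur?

No

Counterfactual: set "Umbilical lost" to occurred.
Backup path fails [OR]: Shuttle valve faulted=occurs, Umbilical lost=occurs → at least one input occurs → occurs.
Annular stack down [AND]: Aft control pod is out=occurs, North solenoid offline=occurs → all inputs occur → occurs.
Ram stack inoperative [AND]: #3 blind shear ram is down=occurs, Annular stack down=occurs → all inputs occur → occurs.
Shear sequence down [AND]: Ram stack inoperative=occurs, B pipe ram faulted=occurs → all inputs occur → occurs.
Control pod unavailable [AND]: #1 accumulator bank trips=occurs, Outboard annular preventer is out=occurs, Main pilot line is inoperative=occurs, Hydraulic pump is down=not → not all inputs occur → does not occur.
Hydraulic supply unavailable [AND]: Backup path fails=occurs, Shear sequence down=occurs, Control pod unavailable=not, Secondary shuttle valve 2 degraded=occurs → not all inputs occur → does not occur.
Offshore blowout preventer fails to close [OR]: Hydraulic supply unavailable=not, Reserve umbilical 2 faulted=not → no input occurs → does not occur.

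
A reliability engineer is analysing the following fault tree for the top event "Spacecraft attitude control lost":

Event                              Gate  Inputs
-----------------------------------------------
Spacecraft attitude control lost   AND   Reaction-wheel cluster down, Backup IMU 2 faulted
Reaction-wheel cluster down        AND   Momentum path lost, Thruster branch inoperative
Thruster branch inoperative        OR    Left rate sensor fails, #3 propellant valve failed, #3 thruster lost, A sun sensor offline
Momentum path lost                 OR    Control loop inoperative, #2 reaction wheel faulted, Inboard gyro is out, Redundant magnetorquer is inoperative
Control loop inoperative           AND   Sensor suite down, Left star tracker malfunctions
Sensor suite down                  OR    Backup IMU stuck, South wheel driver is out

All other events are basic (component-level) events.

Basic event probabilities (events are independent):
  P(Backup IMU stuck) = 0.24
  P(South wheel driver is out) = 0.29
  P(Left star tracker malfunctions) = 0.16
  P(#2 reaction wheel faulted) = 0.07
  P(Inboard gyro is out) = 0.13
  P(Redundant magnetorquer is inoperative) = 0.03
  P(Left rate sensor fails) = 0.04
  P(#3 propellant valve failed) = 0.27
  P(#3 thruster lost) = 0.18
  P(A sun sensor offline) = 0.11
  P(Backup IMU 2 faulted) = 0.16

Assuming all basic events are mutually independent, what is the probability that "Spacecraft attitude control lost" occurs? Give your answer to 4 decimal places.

P(Sensor suite down) [OR] = 1 − (1−0.24) × (1−0.29) = 0.460400
P(Control loop inoperative) [AND] = 0.460400 × 0.16 = 0.073664
P(Momentum path lost) [OR] = 1 − (1−0.073664) × (1−0.07) × (1−0.13) × (1−0.03) = 0.272986
P(Thruster branch inoperative) [OR] = 1 − (1−0.04) × (1−0.27) × (1−0.18) × (1−0.11) = 0.488556
P(Reaction-wheel cluster down) [AND] = 0.272986 × 0.488556 = 0.133369
P(Spacecraft attitude control lost) [AND] = 0.133369 × 0.16 = 0.021339
Rounded to 4 decimal places: P(Spacecraft attitude control lost) ≈ 0.0213.

0.0213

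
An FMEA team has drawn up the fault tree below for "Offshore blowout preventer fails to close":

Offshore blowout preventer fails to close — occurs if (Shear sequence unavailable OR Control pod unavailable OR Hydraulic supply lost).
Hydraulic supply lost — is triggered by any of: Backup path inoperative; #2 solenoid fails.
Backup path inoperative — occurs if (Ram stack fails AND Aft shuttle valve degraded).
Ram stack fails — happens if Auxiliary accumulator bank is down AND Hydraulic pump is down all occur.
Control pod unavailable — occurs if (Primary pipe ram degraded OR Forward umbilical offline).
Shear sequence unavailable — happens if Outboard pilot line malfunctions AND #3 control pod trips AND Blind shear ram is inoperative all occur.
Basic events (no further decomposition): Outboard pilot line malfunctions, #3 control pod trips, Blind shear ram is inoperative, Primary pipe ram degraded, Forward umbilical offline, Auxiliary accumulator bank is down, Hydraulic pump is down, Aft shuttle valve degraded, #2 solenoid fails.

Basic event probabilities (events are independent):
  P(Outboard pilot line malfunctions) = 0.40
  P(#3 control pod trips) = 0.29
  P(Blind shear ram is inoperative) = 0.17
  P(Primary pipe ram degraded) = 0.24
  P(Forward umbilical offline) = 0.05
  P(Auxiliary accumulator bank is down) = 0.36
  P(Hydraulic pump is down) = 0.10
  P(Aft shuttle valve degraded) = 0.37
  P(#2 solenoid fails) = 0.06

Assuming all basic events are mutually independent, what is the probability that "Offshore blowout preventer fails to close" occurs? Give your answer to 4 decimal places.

0.3436

P(Shear sequence unavailable) [AND] = 0.40 × 0.29 × 0.17 = 0.019720
P(Control pod unavailable) [OR] = 1 − (1−0.24) × (1−0.05) = 0.278000
P(Ram stack fails) [AND] = 0.36 × 0.10 = 0.036000
P(Backup path inoperative) [AND] = 0.036000 × 0.37 = 0.013320
P(Hydraulic supply lost) [OR] = 1 − (1−0.013320) × (1−0.06) = 0.072521
P(Offshore blowout preventer fails to close) [OR] = 1 − (1−0.019720) × (1−0.278000) × (1−0.072521) = 0.343565
Rounded to 4 decimal places: P(Offshore blowout preventer fails to close) ≈ 0.3436.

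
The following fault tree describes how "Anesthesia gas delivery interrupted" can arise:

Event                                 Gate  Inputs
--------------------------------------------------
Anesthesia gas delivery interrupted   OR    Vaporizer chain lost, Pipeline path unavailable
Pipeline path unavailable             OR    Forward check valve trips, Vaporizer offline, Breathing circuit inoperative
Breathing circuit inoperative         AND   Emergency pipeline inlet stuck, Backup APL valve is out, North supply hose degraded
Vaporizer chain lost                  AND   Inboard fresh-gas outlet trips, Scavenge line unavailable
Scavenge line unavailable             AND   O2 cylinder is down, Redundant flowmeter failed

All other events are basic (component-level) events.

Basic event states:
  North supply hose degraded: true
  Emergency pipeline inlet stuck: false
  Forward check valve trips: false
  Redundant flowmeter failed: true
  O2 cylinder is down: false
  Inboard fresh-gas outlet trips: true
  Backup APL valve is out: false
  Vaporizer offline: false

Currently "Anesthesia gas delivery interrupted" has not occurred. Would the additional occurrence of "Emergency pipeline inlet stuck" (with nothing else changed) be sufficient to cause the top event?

No

Counterfactual: set "Emergency pipeline inlet stuck" to occurred.
Scavenge line unavailable [AND]: O2 cylinder is down=not, Redundant flowmeter failed=occurs → not all inputs occur → does not occur.
Vaporizer chain lost [AND]: Inboard fresh-gas outlet trips=occurs, Scavenge line unavailable=not → not all inputs occur → does not occur.
Breathing circuit inoperative [AND]: Emergency pipeline inlet stuck=occurs, Backup APL valve is out=not, North supply hose degraded=occurs → not all inputs occur → does not occur.
Pipeline path unavailable [OR]: Forward check valve trips=not, Vaporizer offline=not, Breathing circuit inoperative=not → no input occurs → does not occur.
Anesthesia gas delivery interrupted [OR]: Vaporizer chain lost=not, Pipeline path unavailable=not → no input occurs → does not occur.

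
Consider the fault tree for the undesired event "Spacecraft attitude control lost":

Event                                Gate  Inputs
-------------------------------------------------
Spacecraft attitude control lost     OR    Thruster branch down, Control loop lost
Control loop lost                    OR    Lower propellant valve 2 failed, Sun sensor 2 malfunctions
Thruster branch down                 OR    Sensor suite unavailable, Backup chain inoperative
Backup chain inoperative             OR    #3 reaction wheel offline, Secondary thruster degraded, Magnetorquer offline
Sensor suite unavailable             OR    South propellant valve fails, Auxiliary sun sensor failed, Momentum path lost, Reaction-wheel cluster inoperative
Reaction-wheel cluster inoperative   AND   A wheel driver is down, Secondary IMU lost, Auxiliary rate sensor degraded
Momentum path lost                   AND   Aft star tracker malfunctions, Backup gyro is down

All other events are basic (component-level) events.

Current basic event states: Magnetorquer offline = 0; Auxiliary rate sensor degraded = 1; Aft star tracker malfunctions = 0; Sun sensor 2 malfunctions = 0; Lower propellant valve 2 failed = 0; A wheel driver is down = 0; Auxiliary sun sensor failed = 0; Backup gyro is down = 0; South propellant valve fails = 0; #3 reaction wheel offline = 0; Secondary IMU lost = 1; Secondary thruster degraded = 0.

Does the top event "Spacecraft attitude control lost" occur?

No

Momentum path lost [AND]: Aft star tracker malfunctions=not, Backup gyro is down=not → not all inputs occur → does not occur.
Reaction-wheel cluster inoperative [AND]: A wheel driver is down=not, Secondary IMU lost=occurs, Auxiliary rate sensor degraded=occurs → not all inputs occur → does not occur.
Sensor suite unavailable [OR]: South propellant valve fails=not, Auxiliary sun sensor failed=not, Momentum path lost=not, Reaction-wheel cluster inoperative=not → no input occurs → does not occur.
Backup chain inoperative [OR]: #3 reaction wheel offline=not, Secondary thruster degraded=not, Magnetorquer offline=not → no input occurs → does not occur.
Thruster branch down [OR]: Sensor suite unavailable=not, Backup chain inoperative=not → no input occurs → does not occur.
Control loop lost [OR]: Lower propellant valve 2 failed=not, Sun sensor 2 malfunctions=not → no input occurs → does not occur.
Spacecraft attitude control lost [OR]: Thruster branch down=not, Control loop lost=not → no input occurs → does not occur.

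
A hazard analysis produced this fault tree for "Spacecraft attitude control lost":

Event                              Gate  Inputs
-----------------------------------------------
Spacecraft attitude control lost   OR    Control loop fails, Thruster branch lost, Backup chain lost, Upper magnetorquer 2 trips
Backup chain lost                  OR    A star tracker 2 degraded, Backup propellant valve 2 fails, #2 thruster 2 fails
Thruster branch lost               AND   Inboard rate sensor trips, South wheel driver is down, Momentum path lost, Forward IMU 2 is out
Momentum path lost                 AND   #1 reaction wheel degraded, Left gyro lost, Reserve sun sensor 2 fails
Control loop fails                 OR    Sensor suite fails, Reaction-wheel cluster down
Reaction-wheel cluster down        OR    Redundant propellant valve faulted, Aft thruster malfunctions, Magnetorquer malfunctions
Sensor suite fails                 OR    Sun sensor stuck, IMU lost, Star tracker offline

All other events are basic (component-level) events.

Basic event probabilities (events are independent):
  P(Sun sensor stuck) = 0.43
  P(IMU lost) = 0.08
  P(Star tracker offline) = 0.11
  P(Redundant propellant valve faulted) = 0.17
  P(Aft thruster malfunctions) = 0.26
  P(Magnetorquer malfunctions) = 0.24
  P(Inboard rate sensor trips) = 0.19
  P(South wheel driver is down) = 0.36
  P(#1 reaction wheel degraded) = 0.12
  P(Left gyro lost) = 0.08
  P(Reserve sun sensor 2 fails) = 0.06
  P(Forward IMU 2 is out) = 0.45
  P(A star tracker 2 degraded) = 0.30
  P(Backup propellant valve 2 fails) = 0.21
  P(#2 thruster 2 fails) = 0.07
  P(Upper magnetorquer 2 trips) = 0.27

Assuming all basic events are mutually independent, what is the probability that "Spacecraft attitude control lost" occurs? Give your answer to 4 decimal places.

P(Sensor suite fails) [OR] = 1 − (1−0.43) × (1−0.08) × (1−0.11) = 0.533284
P(Reaction-wheel cluster down) [OR] = 1 − (1−0.17) × (1−0.26) × (1−0.24) = 0.533208
P(Control loop fails) [OR] = 1 − (1−0.533284) × (1−0.533208) = 0.782141
P(Momentum path lost) [AND] = 0.12 × 0.08 × 0.06 = 0.000576
P(Thruster branch lost) [AND] = 0.19 × 0.36 × 0.000576 × 0.45 = 0.000018
P(Backup chain lost) [OR] = 1 − (1−0.30) × (1−0.21) × (1−0.07) = 0.485710
P(Spacecraft attitude control lost) [OR] = 1 − (1−0.782141) × (1−0.000018) × (1−0.485710) × (1−0.27) = 0.918210
Rounded to 4 decimal places: P(Spacecraft attitude control lost) ≈ 0.9182.

0.9182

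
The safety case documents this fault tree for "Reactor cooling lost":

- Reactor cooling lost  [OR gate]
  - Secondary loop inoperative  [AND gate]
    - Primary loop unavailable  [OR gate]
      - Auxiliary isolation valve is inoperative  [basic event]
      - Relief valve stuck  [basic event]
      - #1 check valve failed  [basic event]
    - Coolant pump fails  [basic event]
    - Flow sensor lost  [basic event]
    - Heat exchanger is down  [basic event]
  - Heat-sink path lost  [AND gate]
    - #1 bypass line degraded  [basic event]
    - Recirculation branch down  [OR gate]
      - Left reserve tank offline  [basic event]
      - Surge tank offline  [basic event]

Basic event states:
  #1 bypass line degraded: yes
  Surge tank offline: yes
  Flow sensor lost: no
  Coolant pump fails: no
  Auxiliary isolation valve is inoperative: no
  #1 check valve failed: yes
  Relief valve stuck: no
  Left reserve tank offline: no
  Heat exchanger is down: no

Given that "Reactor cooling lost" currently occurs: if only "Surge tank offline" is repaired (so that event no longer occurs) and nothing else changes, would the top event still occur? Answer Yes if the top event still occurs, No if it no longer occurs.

Counterfactual: set "Surge tank offline" to not occurred.
Primary loop unavailable [OR]: Auxiliary isolation valve is inoperative=not, Relief valve stuck=not, #1 check valve failed=occurs → at least one input occurs → occurs.
Secondary loop inoperative [AND]: Primary loop unavailable=occurs, Coolant pump fails=not, Flow sensor lost=not, Heat exchanger is down=not → not all inputs occur → does not occur.
Recirculation branch down [OR]: Left reserve tank offline=not, Surge tank offline=not → no input occurs → does not occur.
Heat-sink path lost [AND]: #1 bypass line degraded=occurs, Recirculation branch down=not → not all inputs occur → does not occur.
Reactor cooling lost [OR]: Secondary loop inoperative=not, Heat-sink path lost=not → no input occurs → does not occur.

No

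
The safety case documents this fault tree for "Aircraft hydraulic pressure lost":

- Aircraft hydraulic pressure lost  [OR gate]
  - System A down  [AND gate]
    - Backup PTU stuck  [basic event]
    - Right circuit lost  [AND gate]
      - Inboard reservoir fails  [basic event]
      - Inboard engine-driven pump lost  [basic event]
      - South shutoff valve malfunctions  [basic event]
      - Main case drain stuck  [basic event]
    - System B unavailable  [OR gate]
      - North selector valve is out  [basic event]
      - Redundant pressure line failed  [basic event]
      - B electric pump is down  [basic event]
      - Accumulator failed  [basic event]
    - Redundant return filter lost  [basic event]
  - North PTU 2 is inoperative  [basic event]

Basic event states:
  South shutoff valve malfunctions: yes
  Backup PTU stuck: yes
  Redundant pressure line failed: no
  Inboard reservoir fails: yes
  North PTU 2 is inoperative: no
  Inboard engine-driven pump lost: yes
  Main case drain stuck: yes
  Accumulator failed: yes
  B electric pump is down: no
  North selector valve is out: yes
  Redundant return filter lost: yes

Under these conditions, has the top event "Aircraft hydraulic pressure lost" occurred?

Right circuit lost [AND]: Inboard reservoir fails=occurs, Inboard engine-driven pump lost=occurs, South shutoff valve malfunctions=occurs, Main case drain stuck=occurs → all inputs occur → occurs.
System B unavailable [OR]: North selector valve is out=occurs, Redundant pressure line failed=not, B electric pump is down=not, Accumulator failed=occurs → at least one input occurs → occurs.
System A down [AND]: Backup PTU stuck=occurs, Right circuit lost=occurs, System B unavailable=occurs, Redundant return filter lost=occurs → all inputs occur → occurs.
Aircraft hydraulic pressure lost [OR]: System A down=occurs, North PTU 2 is inoperative=not → at least one input occurs → occurs.

Yes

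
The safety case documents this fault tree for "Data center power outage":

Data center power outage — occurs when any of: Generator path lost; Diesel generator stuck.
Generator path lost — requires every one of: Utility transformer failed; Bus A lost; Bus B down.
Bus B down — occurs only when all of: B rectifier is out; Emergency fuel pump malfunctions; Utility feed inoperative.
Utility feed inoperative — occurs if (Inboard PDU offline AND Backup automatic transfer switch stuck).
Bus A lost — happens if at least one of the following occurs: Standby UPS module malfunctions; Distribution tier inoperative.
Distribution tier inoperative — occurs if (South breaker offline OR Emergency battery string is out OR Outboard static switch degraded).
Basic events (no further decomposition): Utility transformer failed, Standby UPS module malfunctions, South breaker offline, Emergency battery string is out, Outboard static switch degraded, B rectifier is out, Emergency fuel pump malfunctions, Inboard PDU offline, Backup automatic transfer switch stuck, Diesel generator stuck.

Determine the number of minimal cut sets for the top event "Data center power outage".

5

Distribution tier inoperative [OR]: union of children's cut sets → 3 cut set(s).
Bus A lost [OR]: union of children's cut sets → 4 cut set(s).
Utility feed inoperative [AND]: one cut set from each child combined → 1 × 1 = 1 cut set(s).
Bus B down [AND]: one cut set from each child combined → 1 × 1 × 1 = 1 cut set(s).
Generator path lost [AND]: one cut set from each child combined → 1 × 4 × 1 = 4 cut set(s).
Data center power outage [OR]: union of children's cut sets → 5 cut set(s).
Minimal cut sets: {B rectifier is out, Backup automatic transfer switch stuck, Emergency fuel pump malfunctions, Inboard PDU offline, Standby UPS module malfunctions, Utility transformer failed}; {B rectifier is out, Backup automatic transfer switch stuck, Emergency fuel pump malfunctions, Inboard PDU offline, South breaker offline, Utility transformer failed}; {B rectifier is out, Backup automatic transfer switch stuck, Emergency battery string is out, Emergency fuel pump malfunctions, Inboard PDU offline, Utility transformer failed}; {B rectifier is out, Backup automatic transfer switch stuck, Emergency fuel pump malfunctions, Inboard PDU offline, Outboard static switch degraded, Utility transformer failed}; {Diesel generator stuck}.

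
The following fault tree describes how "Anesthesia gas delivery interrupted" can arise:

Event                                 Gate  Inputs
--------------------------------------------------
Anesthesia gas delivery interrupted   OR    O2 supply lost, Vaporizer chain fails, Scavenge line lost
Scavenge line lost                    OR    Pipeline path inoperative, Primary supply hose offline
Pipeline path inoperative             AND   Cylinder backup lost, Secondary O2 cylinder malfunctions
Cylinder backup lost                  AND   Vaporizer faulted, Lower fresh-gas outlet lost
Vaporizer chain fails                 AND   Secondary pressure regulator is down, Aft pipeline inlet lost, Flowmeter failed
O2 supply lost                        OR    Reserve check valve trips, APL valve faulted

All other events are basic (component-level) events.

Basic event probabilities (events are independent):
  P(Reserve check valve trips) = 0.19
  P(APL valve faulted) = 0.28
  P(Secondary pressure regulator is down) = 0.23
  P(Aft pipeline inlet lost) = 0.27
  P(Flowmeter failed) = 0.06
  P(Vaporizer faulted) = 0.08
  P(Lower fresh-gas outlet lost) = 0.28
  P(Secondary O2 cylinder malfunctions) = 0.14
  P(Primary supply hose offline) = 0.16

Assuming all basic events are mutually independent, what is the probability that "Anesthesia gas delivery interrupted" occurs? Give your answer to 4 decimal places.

P(O2 supply lost) [OR] = 1 − (1−0.19) × (1−0.28) = 0.416800
P(Vaporizer chain fails) [AND] = 0.23 × 0.27 × 0.06 = 0.003726
P(Cylinder backup lost) [AND] = 0.08 × 0.28 = 0.022400
P(Pipeline path inoperative) [AND] = 0.022400 × 0.14 = 0.003136
P(Scavenge line lost) [OR] = 1 − (1−0.003136) × (1−0.16) = 0.162634
P(Anesthesia gas delivery interrupted) [OR] = 1 − (1−0.416800) × (1−0.003726) × (1−0.162634) = 0.513468
Rounded to 4 decimal places: P(Anesthesia gas delivery interrupted) ≈ 0.5135.

0.5135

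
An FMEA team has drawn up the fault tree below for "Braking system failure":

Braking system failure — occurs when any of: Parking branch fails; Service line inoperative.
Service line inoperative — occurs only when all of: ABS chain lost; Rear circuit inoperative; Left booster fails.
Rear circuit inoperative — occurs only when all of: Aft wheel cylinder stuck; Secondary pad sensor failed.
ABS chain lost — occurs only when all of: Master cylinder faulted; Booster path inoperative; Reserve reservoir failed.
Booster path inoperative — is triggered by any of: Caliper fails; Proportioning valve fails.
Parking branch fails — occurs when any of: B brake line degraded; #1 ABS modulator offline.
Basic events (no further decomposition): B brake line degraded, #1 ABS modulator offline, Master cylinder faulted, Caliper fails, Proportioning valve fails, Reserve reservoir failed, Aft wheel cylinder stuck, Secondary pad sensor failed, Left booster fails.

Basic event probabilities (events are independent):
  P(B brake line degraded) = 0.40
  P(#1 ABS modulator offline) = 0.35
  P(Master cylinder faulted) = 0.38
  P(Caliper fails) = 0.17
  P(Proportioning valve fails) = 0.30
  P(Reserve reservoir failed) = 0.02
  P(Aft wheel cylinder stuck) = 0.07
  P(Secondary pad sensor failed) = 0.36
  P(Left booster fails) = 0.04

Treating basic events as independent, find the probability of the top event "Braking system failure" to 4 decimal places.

0.6100

P(Parking branch fails) [OR] = 1 − (1−0.40) × (1−0.35) = 0.610000
P(Booster path inoperative) [OR] = 1 − (1−0.17) × (1−0.30) = 0.419000
P(ABS chain lost) [AND] = 0.38 × 0.419000 × 0.02 = 0.003184
P(Rear circuit inoperative) [AND] = 0.07 × 0.36 = 0.025200
P(Service line inoperative) [AND] = 0.003184 × 0.025200 × 0.04 = 0.000003
P(Braking system failure) [OR] = 1 − (1−0.610000) × (1−0.000003) = 0.610001
Rounded to 4 decimal places: P(Braking system failure) ≈ 0.6100.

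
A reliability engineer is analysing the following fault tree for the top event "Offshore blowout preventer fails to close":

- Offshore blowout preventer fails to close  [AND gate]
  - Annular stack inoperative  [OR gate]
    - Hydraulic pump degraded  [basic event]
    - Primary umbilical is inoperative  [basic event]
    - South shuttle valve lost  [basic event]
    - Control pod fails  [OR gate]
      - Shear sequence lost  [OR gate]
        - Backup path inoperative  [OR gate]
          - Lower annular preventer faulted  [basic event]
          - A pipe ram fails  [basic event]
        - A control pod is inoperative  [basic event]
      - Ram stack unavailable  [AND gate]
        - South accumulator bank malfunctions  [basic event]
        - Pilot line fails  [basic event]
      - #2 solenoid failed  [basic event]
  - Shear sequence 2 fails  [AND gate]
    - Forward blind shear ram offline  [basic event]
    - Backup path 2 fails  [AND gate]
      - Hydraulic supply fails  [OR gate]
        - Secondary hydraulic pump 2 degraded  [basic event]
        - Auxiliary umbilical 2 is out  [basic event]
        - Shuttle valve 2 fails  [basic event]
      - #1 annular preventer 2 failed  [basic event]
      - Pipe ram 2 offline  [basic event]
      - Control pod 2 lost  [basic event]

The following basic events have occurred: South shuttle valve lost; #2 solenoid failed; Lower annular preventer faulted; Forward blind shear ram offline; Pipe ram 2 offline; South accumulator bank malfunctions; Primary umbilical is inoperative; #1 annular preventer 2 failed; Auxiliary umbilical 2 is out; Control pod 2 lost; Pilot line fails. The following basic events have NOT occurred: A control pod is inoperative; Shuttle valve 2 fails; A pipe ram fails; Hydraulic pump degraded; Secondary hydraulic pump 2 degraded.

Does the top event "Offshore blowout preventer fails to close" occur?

Backup path inoperative [OR]: Lower annular preventer faulted=occurs, A pipe ram fails=not → at least one input occurs → occurs.
Shear sequence lost [OR]: Backup path inoperative=occurs, A control pod is inoperative=not → at least one input occurs → occurs.
Ram stack unavailable [AND]: South accumulator bank malfunctions=occurs, Pilot line fails=occurs → all inputs occur → occurs.
Control pod fails [OR]: Shear sequence lost=occurs, Ram stack unavailable=occurs, #2 solenoid failed=occurs → at least one input occurs → occurs.
Annular stack inoperative [OR]: Hydraulic pump degraded=not, Primary umbilical is inoperative=occurs, South shuttle valve lost=occurs, Control pod fails=occurs → at least one input occurs → occurs.
Hydraulic supply fails [OR]: Secondary hydraulic pump 2 degraded=not, Auxiliary umbilical 2 is out=occurs, Shuttle valve 2 fails=not → at least one input occurs → occurs.
Backup path 2 fails [AND]: Hydraulic supply fails=occurs, #1 annular preventer 2 failed=occurs, Pipe ram 2 offline=occurs, Control pod 2 lost=occurs → all inputs occur → occurs.
Shear sequence 2 fails [AND]: Forward blind shear ram offline=occurs, Backup path 2 fails=occurs → all inputs occur → occurs.
Offshore blowout preventer fails to close [AND]: Annular stack inoperative=occurs, Shear sequence 2 fails=occurs → all inputs occur → occurs.

Yes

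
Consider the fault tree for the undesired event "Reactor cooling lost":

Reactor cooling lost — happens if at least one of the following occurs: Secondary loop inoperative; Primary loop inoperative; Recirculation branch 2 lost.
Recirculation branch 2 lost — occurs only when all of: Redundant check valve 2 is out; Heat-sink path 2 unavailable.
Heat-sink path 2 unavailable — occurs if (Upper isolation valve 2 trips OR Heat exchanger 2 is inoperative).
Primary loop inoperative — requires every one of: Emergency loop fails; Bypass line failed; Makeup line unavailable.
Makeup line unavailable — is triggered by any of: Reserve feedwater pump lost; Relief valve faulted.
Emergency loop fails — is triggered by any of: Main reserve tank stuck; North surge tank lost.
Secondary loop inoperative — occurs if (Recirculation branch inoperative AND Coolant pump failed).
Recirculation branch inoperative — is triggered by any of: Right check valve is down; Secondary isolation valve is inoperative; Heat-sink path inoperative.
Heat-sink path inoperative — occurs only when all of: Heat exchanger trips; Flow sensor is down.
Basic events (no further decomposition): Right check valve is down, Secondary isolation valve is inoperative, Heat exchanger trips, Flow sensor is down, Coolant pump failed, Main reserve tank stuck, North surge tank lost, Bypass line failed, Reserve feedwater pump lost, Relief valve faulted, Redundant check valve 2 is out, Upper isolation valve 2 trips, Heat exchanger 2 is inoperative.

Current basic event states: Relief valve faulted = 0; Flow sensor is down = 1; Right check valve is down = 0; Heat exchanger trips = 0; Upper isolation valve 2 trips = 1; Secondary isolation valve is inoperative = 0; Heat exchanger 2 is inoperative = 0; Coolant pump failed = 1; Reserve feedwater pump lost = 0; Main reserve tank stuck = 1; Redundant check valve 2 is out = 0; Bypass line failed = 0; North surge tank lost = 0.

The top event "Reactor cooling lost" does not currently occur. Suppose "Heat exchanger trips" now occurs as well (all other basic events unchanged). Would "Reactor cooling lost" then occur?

Counterfactual: set "Heat exchanger trips" to occurred.
Heat-sink path inoperative [AND]: Heat exchanger trips=occurs, Flow sensor is down=occurs → all inputs occur → occurs.
Recirculation branch inoperative [OR]: Right check valve is down=not, Secondary isolation valve is inoperative=not, Heat-sink path inoperative=occurs → at least one input occurs → occurs.
Secondary loop inoperative [AND]: Recirculation branch inoperative=occurs, Coolant pump failed=occurs → all inputs occur → occurs.
Emergency loop fails [OR]: Main reserve tank stuck=occurs, North surge tank lost=not → at least one input occurs → occurs.
Makeup line unavailable [OR]: Reserve feedwater pump lost=not, Relief valve faulted=not → no input occurs → does not occur.
Primary loop inoperative [AND]: Emergency loop fails=occurs, Bypass line failed=not, Makeup line unavailable=not → not all inputs occur → does not occur.
Heat-sink path 2 unavailable [OR]: Upper isolation valve 2 trips=occurs, Heat exchanger 2 is inoperative=not → at least one input occurs → occurs.
Recirculation branch 2 lost [AND]: Redundant check valve 2 is out=not, Heat-sink path 2 unavailable=occurs → not all inputs occur → does not occur.
Reactor cooling lost [OR]: Secondary loop inoperative=occurs, Primary loop inoperative=not, Recirculation branch 2 lost=not → at least one input occurs → occurs.

Yes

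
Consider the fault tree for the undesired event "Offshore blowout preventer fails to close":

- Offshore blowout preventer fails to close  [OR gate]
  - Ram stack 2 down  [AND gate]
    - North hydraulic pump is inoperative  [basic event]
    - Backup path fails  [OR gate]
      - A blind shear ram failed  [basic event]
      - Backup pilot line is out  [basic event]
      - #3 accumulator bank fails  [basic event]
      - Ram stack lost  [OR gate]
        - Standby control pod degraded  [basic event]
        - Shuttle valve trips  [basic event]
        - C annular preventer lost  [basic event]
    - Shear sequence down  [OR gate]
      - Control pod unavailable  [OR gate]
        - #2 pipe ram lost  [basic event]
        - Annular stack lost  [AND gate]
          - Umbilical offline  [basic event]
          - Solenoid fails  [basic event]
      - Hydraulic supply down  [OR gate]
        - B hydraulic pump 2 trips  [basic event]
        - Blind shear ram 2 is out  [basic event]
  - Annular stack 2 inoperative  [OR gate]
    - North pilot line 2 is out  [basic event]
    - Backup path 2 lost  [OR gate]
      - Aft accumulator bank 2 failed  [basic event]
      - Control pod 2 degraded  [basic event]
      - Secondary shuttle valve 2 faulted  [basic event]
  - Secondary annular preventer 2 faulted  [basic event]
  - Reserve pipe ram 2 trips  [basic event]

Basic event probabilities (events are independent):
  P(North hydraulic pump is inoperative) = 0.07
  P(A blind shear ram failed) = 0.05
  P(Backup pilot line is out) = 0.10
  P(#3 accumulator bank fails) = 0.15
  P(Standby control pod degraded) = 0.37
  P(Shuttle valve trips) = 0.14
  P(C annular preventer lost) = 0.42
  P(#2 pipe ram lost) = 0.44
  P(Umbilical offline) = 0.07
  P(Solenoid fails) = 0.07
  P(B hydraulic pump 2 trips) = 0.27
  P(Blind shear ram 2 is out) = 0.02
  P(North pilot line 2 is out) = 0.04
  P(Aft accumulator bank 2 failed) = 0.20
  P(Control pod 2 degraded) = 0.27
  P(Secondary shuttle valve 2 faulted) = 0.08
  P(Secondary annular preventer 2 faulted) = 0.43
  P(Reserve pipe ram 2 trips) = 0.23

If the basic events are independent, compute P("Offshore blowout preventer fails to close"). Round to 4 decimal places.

P(Ram stack lost) [OR] = 1 − (1−0.37) × (1−0.14) × (1−0.42) = 0.685756
P(Backup path fails) [OR] = 1 − (1−0.05) × (1−0.10) × (1−0.15) × (1−0.685756) = 0.771623
P(Annular stack lost) [AND] = 0.07 × 0.07 = 0.004900
P(Control pod unavailable) [OR] = 1 − (1−0.44) × (1−0.004900) = 0.442744
P(Hydraulic supply down) [OR] = 1 − (1−0.27) × (1−0.02) = 0.284600
P(Shear sequence down) [OR] = 1 − (1−0.442744) × (1−0.284600) = 0.601339
P(Ram stack 2 down) [AND] = 0.07 × 0.771623 × 0.601339 = 0.032480
P(Backup path 2 lost) [OR] = 1 − (1−0.20) × (1−0.27) × (1−0.08) = 0.462720
P(Annular stack 2 inoperative) [OR] = 1 − (1−0.04) × (1−0.462720) = 0.484211
P(Offshore blowout preventer fails to close) [OR] = 1 − (1−0.032480) × (1−0.484211) × (1−0.43) × (1−0.23) = 0.780973
Rounded to 4 decimal places: P(Offshore blowout preventer fails to close) ≈ 0.7810.

0.7810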